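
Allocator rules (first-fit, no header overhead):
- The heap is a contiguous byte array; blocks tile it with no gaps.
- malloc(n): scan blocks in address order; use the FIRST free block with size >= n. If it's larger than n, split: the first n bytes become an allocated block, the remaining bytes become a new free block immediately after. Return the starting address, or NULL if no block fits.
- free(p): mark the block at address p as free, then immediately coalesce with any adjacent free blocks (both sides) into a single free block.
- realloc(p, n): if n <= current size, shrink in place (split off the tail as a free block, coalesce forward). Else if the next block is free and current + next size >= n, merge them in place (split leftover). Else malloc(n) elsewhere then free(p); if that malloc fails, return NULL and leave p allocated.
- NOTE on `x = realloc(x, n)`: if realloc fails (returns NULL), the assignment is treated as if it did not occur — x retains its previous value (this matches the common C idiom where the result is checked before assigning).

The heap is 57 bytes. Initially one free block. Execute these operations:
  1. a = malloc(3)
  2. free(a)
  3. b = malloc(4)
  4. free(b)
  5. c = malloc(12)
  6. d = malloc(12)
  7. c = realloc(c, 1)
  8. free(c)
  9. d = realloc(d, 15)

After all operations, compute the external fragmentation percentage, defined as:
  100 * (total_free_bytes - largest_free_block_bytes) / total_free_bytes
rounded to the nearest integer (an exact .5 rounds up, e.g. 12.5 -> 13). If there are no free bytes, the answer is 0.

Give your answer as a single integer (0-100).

Answer: 29

Derivation:
Op 1: a = malloc(3) -> a = 0; heap: [0-2 ALLOC][3-56 FREE]
Op 2: free(a) -> (freed a); heap: [0-56 FREE]
Op 3: b = malloc(4) -> b = 0; heap: [0-3 ALLOC][4-56 FREE]
Op 4: free(b) -> (freed b); heap: [0-56 FREE]
Op 5: c = malloc(12) -> c = 0; heap: [0-11 ALLOC][12-56 FREE]
Op 6: d = malloc(12) -> d = 12; heap: [0-11 ALLOC][12-23 ALLOC][24-56 FREE]
Op 7: c = realloc(c, 1) -> c = 0; heap: [0-0 ALLOC][1-11 FREE][12-23 ALLOC][24-56 FREE]
Op 8: free(c) -> (freed c); heap: [0-11 FREE][12-23 ALLOC][24-56 FREE]
Op 9: d = realloc(d, 15) -> d = 12; heap: [0-11 FREE][12-26 ALLOC][27-56 FREE]
Free blocks: [12 30] total_free=42 largest=30 -> 100*(42-30)/42 = 1200/42 ≈ 28.571 -> rounds to 29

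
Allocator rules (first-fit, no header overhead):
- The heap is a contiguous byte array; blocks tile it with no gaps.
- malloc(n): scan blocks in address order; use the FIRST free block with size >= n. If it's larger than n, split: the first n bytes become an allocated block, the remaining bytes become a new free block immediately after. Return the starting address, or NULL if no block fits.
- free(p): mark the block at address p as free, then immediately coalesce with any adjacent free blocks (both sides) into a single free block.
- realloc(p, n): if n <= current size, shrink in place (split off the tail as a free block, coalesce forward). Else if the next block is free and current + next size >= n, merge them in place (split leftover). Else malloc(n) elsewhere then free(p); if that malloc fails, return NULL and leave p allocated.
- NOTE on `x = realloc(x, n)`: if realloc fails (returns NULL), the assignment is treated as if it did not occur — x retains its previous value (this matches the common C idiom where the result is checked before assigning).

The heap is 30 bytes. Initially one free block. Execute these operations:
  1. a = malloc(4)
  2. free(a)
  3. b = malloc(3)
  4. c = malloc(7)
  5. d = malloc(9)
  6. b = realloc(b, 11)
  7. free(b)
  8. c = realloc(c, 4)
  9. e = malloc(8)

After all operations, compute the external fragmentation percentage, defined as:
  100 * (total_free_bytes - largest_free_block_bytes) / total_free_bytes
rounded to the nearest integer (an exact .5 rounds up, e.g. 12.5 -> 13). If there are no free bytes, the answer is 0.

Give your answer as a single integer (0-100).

Op 1: a = malloc(4) -> a = 0; heap: [0-3 ALLOC][4-29 FREE]
Op 2: free(a) -> (freed a); heap: [0-29 FREE]
Op 3: b = malloc(3) -> b = 0; heap: [0-2 ALLOC][3-29 FREE]
Op 4: c = malloc(7) -> c = 3; heap: [0-2 ALLOC][3-9 ALLOC][10-29 FREE]
Op 5: d = malloc(9) -> d = 10; heap: [0-2 ALLOC][3-9 ALLOC][10-18 ALLOC][19-29 FREE]
Op 6: b = realloc(b, 11) -> b = 19; heap: [0-2 FREE][3-9 ALLOC][10-18 ALLOC][19-29 ALLOC]
Op 7: free(b) -> (freed b); heap: [0-2 FREE][3-9 ALLOC][10-18 ALLOC][19-29 FREE]
Op 8: c = realloc(c, 4) -> c = 3; heap: [0-2 FREE][3-6 ALLOC][7-9 FREE][10-18 ALLOC][19-29 FREE]
Op 9: e = malloc(8) -> e = 19; heap: [0-2 FREE][3-6 ALLOC][7-9 FREE][10-18 ALLOC][19-26 ALLOC][27-29 FREE]
Free blocks: [3 3 3] total_free=9 largest=3 -> 100*(9-3)/9 = 600/9 ≈ 66.667 -> rounds to 67

Answer: 67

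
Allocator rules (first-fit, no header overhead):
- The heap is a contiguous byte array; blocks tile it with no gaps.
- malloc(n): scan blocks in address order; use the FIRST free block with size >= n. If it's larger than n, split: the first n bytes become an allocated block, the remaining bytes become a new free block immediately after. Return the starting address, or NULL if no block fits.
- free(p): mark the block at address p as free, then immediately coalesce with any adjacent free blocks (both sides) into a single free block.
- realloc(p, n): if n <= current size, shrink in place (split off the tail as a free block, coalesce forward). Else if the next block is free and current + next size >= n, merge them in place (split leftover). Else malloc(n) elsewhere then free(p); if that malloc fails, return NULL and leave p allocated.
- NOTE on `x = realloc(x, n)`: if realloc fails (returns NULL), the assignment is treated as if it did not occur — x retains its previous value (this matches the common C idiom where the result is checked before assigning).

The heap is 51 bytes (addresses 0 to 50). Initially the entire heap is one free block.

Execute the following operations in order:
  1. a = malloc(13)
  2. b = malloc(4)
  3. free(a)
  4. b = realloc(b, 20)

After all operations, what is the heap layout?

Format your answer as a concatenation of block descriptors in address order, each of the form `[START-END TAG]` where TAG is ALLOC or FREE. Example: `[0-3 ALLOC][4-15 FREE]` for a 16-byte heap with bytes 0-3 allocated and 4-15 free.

Op 1: a = malloc(13) -> a = 0; heap: [0-12 ALLOC][13-50 FREE]
Op 2: b = malloc(4) -> b = 13; heap: [0-12 ALLOC][13-16 ALLOC][17-50 FREE]
Op 3: free(a) -> (freed a); heap: [0-12 FREE][13-16 ALLOC][17-50 FREE]
Op 4: b = realloc(b, 20) -> b = 13; heap: [0-12 FREE][13-32 ALLOC][33-50 FREE]

Answer: [0-12 FREE][13-32 ALLOC][33-50 FREE]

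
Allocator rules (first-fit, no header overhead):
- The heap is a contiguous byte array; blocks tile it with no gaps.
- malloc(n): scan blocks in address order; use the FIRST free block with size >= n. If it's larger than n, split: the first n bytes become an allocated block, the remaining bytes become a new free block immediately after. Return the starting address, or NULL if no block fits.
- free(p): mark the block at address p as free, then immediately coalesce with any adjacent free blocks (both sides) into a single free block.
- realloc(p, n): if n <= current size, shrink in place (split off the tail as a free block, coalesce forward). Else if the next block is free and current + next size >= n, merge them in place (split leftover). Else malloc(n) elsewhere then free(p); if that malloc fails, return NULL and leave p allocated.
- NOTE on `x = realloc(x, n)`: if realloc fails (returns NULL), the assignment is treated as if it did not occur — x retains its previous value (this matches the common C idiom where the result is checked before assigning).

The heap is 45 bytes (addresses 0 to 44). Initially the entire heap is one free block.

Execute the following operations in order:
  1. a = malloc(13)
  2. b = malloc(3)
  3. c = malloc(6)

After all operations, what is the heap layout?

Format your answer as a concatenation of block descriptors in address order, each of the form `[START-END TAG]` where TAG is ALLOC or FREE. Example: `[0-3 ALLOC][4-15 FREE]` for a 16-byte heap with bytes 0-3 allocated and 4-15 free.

Answer: [0-12 ALLOC][13-15 ALLOC][16-21 ALLOC][22-44 FREE]

Derivation:
Op 1: a = malloc(13) -> a = 0; heap: [0-12 ALLOC][13-44 FREE]
Op 2: b = malloc(3) -> b = 13; heap: [0-12 ALLOC][13-15 ALLOC][16-44 FREE]
Op 3: c = malloc(6) -> c = 16; heap: [0-12 ALLOC][13-15 ALLOC][16-21 ALLOC][22-44 FREE]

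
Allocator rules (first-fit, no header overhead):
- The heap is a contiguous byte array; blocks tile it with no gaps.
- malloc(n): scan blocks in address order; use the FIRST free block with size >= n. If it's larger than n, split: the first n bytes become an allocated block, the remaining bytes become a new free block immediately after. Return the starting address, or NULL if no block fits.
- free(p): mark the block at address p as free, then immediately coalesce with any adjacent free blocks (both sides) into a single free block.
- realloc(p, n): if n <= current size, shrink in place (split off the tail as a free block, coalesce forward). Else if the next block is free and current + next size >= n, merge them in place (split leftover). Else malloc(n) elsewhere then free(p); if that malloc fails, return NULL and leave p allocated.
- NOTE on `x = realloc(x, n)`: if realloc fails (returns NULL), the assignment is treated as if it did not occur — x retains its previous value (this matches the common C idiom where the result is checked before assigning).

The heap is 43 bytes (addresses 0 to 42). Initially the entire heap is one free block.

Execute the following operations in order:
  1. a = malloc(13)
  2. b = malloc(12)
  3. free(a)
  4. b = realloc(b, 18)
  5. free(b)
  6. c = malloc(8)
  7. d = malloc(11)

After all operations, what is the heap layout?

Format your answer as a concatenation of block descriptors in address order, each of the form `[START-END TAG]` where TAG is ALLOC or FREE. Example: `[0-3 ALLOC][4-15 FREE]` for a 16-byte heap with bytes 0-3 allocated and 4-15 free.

Op 1: a = malloc(13) -> a = 0; heap: [0-12 ALLOC][13-42 FREE]
Op 2: b = malloc(12) -> b = 13; heap: [0-12 ALLOC][13-24 ALLOC][25-42 FREE]
Op 3: free(a) -> (freed a); heap: [0-12 FREE][13-24 ALLOC][25-42 FREE]
Op 4: b = realloc(b, 18) -> b = 13; heap: [0-12 FREE][13-30 ALLOC][31-42 FREE]
Op 5: free(b) -> (freed b); heap: [0-42 FREE]
Op 6: c = malloc(8) -> c = 0; heap: [0-7 ALLOC][8-42 FREE]
Op 7: d = malloc(11) -> d = 8; heap: [0-7 ALLOC][8-18 ALLOC][19-42 FREE]

Answer: [0-7 ALLOC][8-18 ALLOC][19-42 FREE]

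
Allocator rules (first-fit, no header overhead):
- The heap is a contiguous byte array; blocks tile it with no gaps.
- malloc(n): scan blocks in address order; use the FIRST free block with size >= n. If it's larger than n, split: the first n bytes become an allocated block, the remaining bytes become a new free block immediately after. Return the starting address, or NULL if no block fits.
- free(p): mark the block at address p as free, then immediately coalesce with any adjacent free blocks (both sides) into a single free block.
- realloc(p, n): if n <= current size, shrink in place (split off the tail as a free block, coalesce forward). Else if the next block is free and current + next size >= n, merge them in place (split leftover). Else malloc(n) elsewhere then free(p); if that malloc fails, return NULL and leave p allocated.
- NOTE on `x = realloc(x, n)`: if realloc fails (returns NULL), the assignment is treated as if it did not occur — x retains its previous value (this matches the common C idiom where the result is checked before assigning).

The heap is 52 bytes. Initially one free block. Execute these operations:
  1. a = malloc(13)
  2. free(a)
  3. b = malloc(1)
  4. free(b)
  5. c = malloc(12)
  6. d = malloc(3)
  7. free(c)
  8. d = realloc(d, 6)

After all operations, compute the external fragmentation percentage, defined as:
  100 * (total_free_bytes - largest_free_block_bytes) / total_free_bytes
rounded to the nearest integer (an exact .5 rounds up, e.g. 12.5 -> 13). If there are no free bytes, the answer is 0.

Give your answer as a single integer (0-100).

Op 1: a = malloc(13) -> a = 0; heap: [0-12 ALLOC][13-51 FREE]
Op 2: free(a) -> (freed a); heap: [0-51 FREE]
Op 3: b = malloc(1) -> b = 0; heap: [0-0 ALLOC][1-51 FREE]
Op 4: free(b) -> (freed b); heap: [0-51 FREE]
Op 5: c = malloc(12) -> c = 0; heap: [0-11 ALLOC][12-51 FREE]
Op 6: d = malloc(3) -> d = 12; heap: [0-11 ALLOC][12-14 ALLOC][15-51 FREE]
Op 7: free(c) -> (freed c); heap: [0-11 FREE][12-14 ALLOC][15-51 FREE]
Op 8: d = realloc(d, 6) -> d = 12; heap: [0-11 FREE][12-17 ALLOC][18-51 FREE]
Free blocks: [12 34] total_free=46 largest=34 -> 100*(46-34)/46 = 1200/46 ≈ 26.087 -> rounds to 26

Answer: 26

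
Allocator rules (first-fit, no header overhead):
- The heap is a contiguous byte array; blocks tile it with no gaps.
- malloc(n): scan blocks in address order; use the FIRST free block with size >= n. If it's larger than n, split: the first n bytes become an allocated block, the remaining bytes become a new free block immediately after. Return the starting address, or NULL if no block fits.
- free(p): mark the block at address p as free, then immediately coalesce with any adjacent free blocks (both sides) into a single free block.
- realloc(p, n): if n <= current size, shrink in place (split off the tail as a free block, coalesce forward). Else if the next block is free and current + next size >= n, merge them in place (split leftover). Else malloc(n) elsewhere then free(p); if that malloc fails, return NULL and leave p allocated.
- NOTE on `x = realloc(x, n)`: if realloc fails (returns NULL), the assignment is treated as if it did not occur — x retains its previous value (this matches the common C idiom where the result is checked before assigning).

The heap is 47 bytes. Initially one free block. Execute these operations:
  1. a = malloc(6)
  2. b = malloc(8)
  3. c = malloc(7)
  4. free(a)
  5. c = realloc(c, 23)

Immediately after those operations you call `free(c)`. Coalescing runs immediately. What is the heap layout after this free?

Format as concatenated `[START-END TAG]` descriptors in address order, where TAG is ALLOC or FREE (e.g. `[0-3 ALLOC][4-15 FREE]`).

Op 1: a = malloc(6) -> a = 0; heap: [0-5 ALLOC][6-46 FREE]
Op 2: b = malloc(8) -> b = 6; heap: [0-5 ALLOC][6-13 ALLOC][14-46 FREE]
Op 3: c = malloc(7) -> c = 14; heap: [0-5 ALLOC][6-13 ALLOC][14-20 ALLOC][21-46 FREE]
Op 4: free(a) -> (freed a); heap: [0-5 FREE][6-13 ALLOC][14-20 ALLOC][21-46 FREE]
Op 5: c = realloc(c, 23) -> c = 14; heap: [0-5 FREE][6-13 ALLOC][14-36 ALLOC][37-46 FREE]
free(c): c = 14 -> block [14-36 ALLOC]; mark free, coalesce with adjacent free neighbors -> [0-5 FREE][6-13 ALLOC][14-46 FREE]

Answer: [0-5 FREE][6-13 ALLOC][14-46 FREE]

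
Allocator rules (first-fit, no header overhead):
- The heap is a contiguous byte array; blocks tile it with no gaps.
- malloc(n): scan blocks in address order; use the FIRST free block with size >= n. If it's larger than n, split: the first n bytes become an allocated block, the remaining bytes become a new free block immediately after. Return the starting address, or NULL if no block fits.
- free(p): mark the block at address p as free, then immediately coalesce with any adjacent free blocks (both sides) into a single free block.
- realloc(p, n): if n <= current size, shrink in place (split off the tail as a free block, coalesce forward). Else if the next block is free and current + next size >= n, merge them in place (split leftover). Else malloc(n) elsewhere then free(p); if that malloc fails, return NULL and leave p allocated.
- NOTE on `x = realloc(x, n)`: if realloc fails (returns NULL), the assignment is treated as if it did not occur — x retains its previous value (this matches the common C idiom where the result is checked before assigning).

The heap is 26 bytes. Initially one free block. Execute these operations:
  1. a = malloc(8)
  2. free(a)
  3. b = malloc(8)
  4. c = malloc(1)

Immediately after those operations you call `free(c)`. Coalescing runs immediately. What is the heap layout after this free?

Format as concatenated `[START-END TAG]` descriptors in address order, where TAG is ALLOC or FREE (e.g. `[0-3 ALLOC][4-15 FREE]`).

Answer: [0-7 ALLOC][8-25 FREE]

Derivation:
Op 1: a = malloc(8) -> a = 0; heap: [0-7 ALLOC][8-25 FREE]
Op 2: free(a) -> (freed a); heap: [0-25 FREE]
Op 3: b = malloc(8) -> b = 0; heap: [0-7 ALLOC][8-25 FREE]
Op 4: c = malloc(1) -> c = 8; heap: [0-7 ALLOC][8-8 ALLOC][9-25 FREE]
free(c): c = 8 -> block [8-8 ALLOC]; mark free, coalesce with adjacent free neighbors -> [0-7 ALLOC][8-25 FREE]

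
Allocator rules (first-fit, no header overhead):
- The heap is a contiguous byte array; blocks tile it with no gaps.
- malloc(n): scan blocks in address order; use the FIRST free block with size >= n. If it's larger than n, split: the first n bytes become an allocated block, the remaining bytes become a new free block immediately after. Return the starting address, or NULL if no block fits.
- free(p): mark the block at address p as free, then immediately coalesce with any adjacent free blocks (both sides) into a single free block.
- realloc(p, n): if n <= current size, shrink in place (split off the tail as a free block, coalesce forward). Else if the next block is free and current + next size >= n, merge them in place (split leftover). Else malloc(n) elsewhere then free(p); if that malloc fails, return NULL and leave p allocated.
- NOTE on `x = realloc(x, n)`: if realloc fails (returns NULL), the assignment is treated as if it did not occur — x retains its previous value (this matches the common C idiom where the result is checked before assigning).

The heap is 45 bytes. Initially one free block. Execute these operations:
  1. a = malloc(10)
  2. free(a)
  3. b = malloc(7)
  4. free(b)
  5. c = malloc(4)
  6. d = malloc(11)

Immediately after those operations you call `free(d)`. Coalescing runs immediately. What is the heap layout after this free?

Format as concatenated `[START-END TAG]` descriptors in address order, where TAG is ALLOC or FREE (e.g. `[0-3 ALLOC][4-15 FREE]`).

Answer: [0-3 ALLOC][4-44 FREE]

Derivation:
Op 1: a = malloc(10) -> a = 0; heap: [0-9 ALLOC][10-44 FREE]
Op 2: free(a) -> (freed a); heap: [0-44 FREE]
Op 3: b = malloc(7) -> b = 0; heap: [0-6 ALLOC][7-44 FREE]
Op 4: free(b) -> (freed b); heap: [0-44 FREE]
Op 5: c = malloc(4) -> c = 0; heap: [0-3 ALLOC][4-44 FREE]
Op 6: d = malloc(11) -> d = 4; heap: [0-3 ALLOC][4-14 ALLOC][15-44 FREE]
free(d): d = 4 -> block [4-14 ALLOC]; mark free, coalesce with adjacent free neighbors -> [0-3 ALLOC][4-44 FREE]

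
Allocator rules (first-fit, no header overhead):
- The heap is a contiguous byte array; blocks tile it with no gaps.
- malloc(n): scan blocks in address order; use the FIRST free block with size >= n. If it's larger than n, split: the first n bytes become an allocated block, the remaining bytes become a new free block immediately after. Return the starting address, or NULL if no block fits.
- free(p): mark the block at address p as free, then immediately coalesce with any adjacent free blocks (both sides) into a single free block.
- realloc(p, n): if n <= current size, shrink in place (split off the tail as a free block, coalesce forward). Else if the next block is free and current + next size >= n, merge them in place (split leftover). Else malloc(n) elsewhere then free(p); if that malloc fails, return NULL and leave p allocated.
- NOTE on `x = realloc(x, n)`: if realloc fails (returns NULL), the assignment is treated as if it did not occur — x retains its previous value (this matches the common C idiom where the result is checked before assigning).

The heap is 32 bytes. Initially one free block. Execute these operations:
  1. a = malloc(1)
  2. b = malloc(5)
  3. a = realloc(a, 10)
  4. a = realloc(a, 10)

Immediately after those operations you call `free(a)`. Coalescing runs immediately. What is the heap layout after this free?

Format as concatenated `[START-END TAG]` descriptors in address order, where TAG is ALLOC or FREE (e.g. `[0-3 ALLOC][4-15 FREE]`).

Answer: [0-0 FREE][1-5 ALLOC][6-31 FREE]

Derivation:
Op 1: a = malloc(1) -> a = 0; heap: [0-0 ALLOC][1-31 FREE]
Op 2: b = malloc(5) -> b = 1; heap: [0-0 ALLOC][1-5 ALLOC][6-31 FREE]
Op 3: a = realloc(a, 10) -> a = 6; heap: [0-0 FREE][1-5 ALLOC][6-15 ALLOC][16-31 FREE]
Op 4: a = realloc(a, 10) -> a = 6; heap: [0-0 FREE][1-5 ALLOC][6-15 ALLOC][16-31 FREE]
free(a): a = 6 -> block [6-15 ALLOC]; mark free, coalesce with adjacent free neighbors -> [0-0 FREE][1-5 ALLOC][6-31 FREE]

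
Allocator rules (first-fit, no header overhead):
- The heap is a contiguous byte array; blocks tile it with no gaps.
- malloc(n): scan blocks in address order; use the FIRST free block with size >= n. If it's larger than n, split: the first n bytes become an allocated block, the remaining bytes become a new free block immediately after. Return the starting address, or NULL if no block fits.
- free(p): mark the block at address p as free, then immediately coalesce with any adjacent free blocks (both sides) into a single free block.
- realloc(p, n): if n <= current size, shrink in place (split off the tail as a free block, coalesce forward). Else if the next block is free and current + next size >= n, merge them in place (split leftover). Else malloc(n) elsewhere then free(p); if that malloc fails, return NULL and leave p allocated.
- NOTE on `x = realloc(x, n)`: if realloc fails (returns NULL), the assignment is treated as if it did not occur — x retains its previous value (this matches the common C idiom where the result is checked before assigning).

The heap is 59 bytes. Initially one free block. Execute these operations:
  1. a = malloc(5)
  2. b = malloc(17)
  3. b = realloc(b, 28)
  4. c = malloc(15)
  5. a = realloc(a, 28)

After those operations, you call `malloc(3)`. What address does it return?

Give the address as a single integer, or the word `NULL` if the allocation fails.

Answer: 48

Derivation:
Op 1: a = malloc(5) -> a = 0; heap: [0-4 ALLOC][5-58 FREE]
Op 2: b = malloc(17) -> b = 5; heap: [0-4 ALLOC][5-21 ALLOC][22-58 FREE]
Op 3: b = realloc(b, 28) -> b = 5; heap: [0-4 ALLOC][5-32 ALLOC][33-58 FREE]
Op 4: c = malloc(15) -> c = 33; heap: [0-4 ALLOC][5-32 ALLOC][33-47 ALLOC][48-58 FREE]
Op 5: a = realloc(a, 28) -> NULL (a unchanged); heap: [0-4 ALLOC][5-32 ALLOC][33-47 ALLOC][48-58 FREE]
malloc(3): first-fit scan over [0-4 ALLOC][5-32 ALLOC][33-47 ALLOC][48-58 FREE] -> 48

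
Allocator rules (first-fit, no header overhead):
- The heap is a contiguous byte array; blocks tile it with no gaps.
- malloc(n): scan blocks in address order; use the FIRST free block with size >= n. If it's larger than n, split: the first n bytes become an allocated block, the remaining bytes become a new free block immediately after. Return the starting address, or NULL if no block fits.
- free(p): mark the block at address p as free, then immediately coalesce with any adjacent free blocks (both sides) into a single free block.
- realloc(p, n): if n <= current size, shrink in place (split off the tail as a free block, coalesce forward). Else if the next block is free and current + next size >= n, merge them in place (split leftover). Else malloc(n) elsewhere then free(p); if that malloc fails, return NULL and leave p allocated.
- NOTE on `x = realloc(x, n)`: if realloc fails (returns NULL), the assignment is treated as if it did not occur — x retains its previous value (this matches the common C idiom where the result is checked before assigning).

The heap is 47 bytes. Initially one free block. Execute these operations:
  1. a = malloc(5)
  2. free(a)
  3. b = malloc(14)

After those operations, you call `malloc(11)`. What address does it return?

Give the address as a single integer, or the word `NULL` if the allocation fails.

Answer: 14

Derivation:
Op 1: a = malloc(5) -> a = 0; heap: [0-4 ALLOC][5-46 FREE]
Op 2: free(a) -> (freed a); heap: [0-46 FREE]
Op 3: b = malloc(14) -> b = 0; heap: [0-13 ALLOC][14-46 FREE]
malloc(11): first-fit scan over [0-13 ALLOC][14-46 FREE] -> 14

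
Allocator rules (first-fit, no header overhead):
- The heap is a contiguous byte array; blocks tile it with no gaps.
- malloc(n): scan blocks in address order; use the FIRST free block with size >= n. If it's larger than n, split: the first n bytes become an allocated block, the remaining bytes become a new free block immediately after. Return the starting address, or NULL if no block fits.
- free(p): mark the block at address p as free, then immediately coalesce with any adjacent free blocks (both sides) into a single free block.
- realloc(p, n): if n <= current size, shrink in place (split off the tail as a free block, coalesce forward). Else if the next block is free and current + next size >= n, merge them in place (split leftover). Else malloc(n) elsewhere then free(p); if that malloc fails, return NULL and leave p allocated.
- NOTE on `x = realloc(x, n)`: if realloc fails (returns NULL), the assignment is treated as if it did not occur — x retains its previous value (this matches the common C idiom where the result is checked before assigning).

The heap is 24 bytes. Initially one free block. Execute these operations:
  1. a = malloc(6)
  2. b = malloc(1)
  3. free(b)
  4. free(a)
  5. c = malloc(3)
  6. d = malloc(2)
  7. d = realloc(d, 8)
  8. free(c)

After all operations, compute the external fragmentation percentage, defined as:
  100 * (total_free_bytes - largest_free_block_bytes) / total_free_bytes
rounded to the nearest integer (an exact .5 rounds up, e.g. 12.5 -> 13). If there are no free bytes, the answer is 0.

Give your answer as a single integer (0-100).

Op 1: a = malloc(6) -> a = 0; heap: [0-5 ALLOC][6-23 FREE]
Op 2: b = malloc(1) -> b = 6; heap: [0-5 ALLOC][6-6 ALLOC][7-23 FREE]
Op 3: free(b) -> (freed b); heap: [0-5 ALLOC][6-23 FREE]
Op 4: free(a) -> (freed a); heap: [0-23 FREE]
Op 5: c = malloc(3) -> c = 0; heap: [0-2 ALLOC][3-23 FREE]
Op 6: d = malloc(2) -> d = 3; heap: [0-2 ALLOC][3-4 ALLOC][5-23 FREE]
Op 7: d = realloc(d, 8) -> d = 3; heap: [0-2 ALLOC][3-10 ALLOC][11-23 FREE]
Op 8: free(c) -> (freed c); heap: [0-2 FREE][3-10 ALLOC][11-23 FREE]
Free blocks: [3 13] total_free=16 largest=13 -> 100*(16-13)/16 = 300/16 = 18.75 -> rounds to 19

Answer: 19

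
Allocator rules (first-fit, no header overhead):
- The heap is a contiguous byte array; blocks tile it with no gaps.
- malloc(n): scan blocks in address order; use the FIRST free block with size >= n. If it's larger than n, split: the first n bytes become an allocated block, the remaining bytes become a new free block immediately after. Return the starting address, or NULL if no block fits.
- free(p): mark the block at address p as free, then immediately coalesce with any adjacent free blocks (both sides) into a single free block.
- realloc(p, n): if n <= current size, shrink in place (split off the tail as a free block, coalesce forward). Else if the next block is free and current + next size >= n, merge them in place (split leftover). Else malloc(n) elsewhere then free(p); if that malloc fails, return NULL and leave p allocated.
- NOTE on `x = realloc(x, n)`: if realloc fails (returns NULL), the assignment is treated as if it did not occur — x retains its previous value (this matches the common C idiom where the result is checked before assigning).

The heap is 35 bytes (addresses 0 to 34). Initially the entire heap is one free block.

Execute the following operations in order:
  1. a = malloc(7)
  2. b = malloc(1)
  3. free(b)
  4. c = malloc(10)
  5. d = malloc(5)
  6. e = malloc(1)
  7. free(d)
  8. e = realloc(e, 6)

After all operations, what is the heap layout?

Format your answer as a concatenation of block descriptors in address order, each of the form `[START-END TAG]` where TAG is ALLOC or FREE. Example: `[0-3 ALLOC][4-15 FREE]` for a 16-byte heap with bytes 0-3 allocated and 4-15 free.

Answer: [0-6 ALLOC][7-16 ALLOC][17-21 FREE][22-27 ALLOC][28-34 FREE]

Derivation:
Op 1: a = malloc(7) -> a = 0; heap: [0-6 ALLOC][7-34 FREE]
Op 2: b = malloc(1) -> b = 7; heap: [0-6 ALLOC][7-7 ALLOC][8-34 FREE]
Op 3: free(b) -> (freed b); heap: [0-6 ALLOC][7-34 FREE]
Op 4: c = malloc(10) -> c = 7; heap: [0-6 ALLOC][7-16 ALLOC][17-34 FREE]
Op 5: d = malloc(5) -> d = 17; heap: [0-6 ALLOC][7-16 ALLOC][17-21 ALLOC][22-34 FREE]
Op 6: e = malloc(1) -> e = 22; heap: [0-6 ALLOC][7-16 ALLOC][17-21 ALLOC][22-22 ALLOC][23-34 FREE]
Op 7: free(d) -> (freed d); heap: [0-6 ALLOC][7-16 ALLOC][17-21 FREE][22-22 ALLOC][23-34 FREE]
Op 8: e = realloc(e, 6) -> e = 22; heap: [0-6 ALLOC][7-16 ALLOC][17-21 FREE][22-27 ALLOC][28-34 FREE]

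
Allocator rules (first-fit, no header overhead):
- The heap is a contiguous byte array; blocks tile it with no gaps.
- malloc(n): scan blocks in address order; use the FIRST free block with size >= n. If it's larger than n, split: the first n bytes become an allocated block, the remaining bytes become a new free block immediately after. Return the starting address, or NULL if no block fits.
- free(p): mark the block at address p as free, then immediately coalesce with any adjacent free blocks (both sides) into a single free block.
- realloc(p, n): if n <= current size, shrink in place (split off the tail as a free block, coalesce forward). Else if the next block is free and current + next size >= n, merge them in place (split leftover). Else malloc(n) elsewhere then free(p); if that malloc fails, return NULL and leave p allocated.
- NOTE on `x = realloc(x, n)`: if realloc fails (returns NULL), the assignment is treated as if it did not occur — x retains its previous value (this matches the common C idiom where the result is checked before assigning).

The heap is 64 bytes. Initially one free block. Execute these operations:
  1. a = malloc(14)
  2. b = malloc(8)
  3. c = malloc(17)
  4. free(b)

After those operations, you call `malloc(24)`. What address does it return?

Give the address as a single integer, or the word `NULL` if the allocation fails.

Op 1: a = malloc(14) -> a = 0; heap: [0-13 ALLOC][14-63 FREE]
Op 2: b = malloc(8) -> b = 14; heap: [0-13 ALLOC][14-21 ALLOC][22-63 FREE]
Op 3: c = malloc(17) -> c = 22; heap: [0-13 ALLOC][14-21 ALLOC][22-38 ALLOC][39-63 FREE]
Op 4: free(b) -> (freed b); heap: [0-13 ALLOC][14-21 FREE][22-38 ALLOC][39-63 FREE]
malloc(24): first-fit scan over [0-13 ALLOC][14-21 FREE][22-38 ALLOC][39-63 FREE] -> 39

Answer: 39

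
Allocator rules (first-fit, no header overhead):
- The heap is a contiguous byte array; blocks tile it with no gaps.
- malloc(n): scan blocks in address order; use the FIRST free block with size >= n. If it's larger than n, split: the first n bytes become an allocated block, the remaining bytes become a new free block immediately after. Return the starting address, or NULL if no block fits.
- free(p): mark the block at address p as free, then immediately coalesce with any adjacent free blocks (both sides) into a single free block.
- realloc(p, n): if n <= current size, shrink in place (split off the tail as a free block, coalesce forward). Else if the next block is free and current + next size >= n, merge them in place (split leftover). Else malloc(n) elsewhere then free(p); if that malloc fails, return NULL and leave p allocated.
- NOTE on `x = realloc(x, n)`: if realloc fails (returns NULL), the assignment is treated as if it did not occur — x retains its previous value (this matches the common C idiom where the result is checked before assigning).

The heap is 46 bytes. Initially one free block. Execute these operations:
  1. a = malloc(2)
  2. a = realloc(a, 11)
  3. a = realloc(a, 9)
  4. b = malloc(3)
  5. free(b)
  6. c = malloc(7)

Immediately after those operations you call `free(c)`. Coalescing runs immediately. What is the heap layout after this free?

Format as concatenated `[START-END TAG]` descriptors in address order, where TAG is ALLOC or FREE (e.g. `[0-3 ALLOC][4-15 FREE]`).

Answer: [0-8 ALLOC][9-45 FREE]

Derivation:
Op 1: a = malloc(2) -> a = 0; heap: [0-1 ALLOC][2-45 FREE]
Op 2: a = realloc(a, 11) -> a = 0; heap: [0-10 ALLOC][11-45 FREE]
Op 3: a = realloc(a, 9) -> a = 0; heap: [0-8 ALLOC][9-45 FREE]
Op 4: b = malloc(3) -> b = 9; heap: [0-8 ALLOC][9-11 ALLOC][12-45 FREE]
Op 5: free(b) -> (freed b); heap: [0-8 ALLOC][9-45 FREE]
Op 6: c = malloc(7) -> c = 9; heap: [0-8 ALLOC][9-15 ALLOC][16-45 FREE]
free(c): c = 9 -> block [9-15 ALLOC]; mark free, coalesce with adjacent free neighbors -> [0-8 ALLOC][9-45 FREE]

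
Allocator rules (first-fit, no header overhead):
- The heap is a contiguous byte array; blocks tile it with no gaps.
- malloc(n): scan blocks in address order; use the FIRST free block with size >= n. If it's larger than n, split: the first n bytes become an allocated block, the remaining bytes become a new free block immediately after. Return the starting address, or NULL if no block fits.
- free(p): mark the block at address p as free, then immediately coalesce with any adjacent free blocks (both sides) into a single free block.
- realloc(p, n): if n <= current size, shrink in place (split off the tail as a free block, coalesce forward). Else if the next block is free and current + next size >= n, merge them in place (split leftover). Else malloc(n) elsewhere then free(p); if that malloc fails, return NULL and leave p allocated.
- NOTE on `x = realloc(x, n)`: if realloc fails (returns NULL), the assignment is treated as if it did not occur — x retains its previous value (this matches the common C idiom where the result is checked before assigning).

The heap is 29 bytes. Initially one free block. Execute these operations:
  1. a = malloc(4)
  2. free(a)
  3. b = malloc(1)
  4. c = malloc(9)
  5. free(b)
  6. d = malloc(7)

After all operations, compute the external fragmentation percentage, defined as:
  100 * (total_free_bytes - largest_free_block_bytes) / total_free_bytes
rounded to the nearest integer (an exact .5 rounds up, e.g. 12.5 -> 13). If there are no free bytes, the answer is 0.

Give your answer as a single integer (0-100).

Answer: 8

Derivation:
Op 1: a = malloc(4) -> a = 0; heap: [0-3 ALLOC][4-28 FREE]
Op 2: free(a) -> (freed a); heap: [0-28 FREE]
Op 3: b = malloc(1) -> b = 0; heap: [0-0 ALLOC][1-28 FREE]
Op 4: c = malloc(9) -> c = 1; heap: [0-0 ALLOC][1-9 ALLOC][10-28 FREE]
Op 5: free(b) -> (freed b); heap: [0-0 FREE][1-9 ALLOC][10-28 FREE]
Op 6: d = malloc(7) -> d = 10; heap: [0-0 FREE][1-9 ALLOC][10-16 ALLOC][17-28 FREE]
Free blocks: [1 12] total_free=13 largest=12 -> 100*(13-12)/13 = 100/13 ≈ 7.692 -> rounds to 8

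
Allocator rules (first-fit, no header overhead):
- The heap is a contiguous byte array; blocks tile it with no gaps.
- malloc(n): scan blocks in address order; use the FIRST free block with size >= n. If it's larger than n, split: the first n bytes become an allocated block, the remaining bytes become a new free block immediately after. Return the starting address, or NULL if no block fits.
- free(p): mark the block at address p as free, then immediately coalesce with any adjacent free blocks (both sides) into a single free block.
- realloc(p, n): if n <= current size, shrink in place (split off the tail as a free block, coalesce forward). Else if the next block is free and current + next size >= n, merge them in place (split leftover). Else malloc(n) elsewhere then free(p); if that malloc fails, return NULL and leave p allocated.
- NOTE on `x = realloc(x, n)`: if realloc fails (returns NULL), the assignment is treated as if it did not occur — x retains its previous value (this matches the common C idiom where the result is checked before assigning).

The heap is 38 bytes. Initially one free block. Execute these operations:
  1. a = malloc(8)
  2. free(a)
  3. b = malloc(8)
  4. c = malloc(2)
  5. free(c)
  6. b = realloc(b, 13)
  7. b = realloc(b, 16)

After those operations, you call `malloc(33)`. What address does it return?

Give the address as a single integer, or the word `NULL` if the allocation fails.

Answer: NULL

Derivation:
Op 1: a = malloc(8) -> a = 0; heap: [0-7 ALLOC][8-37 FREE]
Op 2: free(a) -> (freed a); heap: [0-37 FREE]
Op 3: b = malloc(8) -> b = 0; heap: [0-7 ALLOC][8-37 FREE]
Op 4: c = malloc(2) -> c = 8; heap: [0-7 ALLOC][8-9 ALLOC][10-37 FREE]
Op 5: free(c) -> (freed c); heap: [0-7 ALLOC][8-37 FREE]
Op 6: b = realloc(b, 13) -> b = 0; heap: [0-12 ALLOC][13-37 FREE]
Op 7: b = realloc(b, 16) -> b = 0; heap: [0-15 ALLOC][16-37 FREE]
malloc(33): first-fit scan over [0-15 ALLOC][16-37 FREE] -> NULL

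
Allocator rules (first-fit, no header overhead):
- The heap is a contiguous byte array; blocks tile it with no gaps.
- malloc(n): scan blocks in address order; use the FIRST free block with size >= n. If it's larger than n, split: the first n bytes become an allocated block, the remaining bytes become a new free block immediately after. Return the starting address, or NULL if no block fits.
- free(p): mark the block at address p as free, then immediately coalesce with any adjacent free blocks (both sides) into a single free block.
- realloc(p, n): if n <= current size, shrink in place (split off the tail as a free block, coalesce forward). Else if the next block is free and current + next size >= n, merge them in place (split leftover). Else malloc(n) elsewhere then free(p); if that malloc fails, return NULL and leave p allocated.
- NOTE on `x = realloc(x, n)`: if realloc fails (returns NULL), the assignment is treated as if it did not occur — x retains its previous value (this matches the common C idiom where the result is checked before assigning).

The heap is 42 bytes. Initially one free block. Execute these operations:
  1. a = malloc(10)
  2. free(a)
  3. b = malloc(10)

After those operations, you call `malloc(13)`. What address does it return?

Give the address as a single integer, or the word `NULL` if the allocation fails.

Answer: 10

Derivation:
Op 1: a = malloc(10) -> a = 0; heap: [0-9 ALLOC][10-41 FREE]
Op 2: free(a) -> (freed a); heap: [0-41 FREE]
Op 3: b = malloc(10) -> b = 0; heap: [0-9 ALLOC][10-41 FREE]
malloc(13): first-fit scan over [0-9 ALLOC][10-41 FREE] -> 10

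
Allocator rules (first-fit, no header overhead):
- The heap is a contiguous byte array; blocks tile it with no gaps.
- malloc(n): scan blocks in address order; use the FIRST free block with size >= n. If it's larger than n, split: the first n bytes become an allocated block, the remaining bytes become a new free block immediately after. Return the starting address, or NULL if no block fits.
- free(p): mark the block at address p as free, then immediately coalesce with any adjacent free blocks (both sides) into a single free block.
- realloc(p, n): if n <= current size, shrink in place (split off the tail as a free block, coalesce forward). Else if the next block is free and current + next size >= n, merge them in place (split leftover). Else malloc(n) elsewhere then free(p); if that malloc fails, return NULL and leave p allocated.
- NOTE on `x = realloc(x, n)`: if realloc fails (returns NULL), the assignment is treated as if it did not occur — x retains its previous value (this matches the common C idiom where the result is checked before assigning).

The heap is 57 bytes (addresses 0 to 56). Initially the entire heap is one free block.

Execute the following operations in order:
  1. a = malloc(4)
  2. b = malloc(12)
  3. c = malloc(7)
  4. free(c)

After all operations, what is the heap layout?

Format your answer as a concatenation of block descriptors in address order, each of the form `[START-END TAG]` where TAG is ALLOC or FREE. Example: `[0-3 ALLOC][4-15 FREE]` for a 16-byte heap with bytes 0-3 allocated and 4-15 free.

Op 1: a = malloc(4) -> a = 0; heap: [0-3 ALLOC][4-56 FREE]
Op 2: b = malloc(12) -> b = 4; heap: [0-3 ALLOC][4-15 ALLOC][16-56 FREE]
Op 3: c = malloc(7) -> c = 16; heap: [0-3 ALLOC][4-15 ALLOC][16-22 ALLOC][23-56 FREE]
Op 4: free(c) -> (freed c); heap: [0-3 ALLOC][4-15 ALLOC][16-56 FREE]

Answer: [0-3 ALLOC][4-15 ALLOC][16-56 FREE]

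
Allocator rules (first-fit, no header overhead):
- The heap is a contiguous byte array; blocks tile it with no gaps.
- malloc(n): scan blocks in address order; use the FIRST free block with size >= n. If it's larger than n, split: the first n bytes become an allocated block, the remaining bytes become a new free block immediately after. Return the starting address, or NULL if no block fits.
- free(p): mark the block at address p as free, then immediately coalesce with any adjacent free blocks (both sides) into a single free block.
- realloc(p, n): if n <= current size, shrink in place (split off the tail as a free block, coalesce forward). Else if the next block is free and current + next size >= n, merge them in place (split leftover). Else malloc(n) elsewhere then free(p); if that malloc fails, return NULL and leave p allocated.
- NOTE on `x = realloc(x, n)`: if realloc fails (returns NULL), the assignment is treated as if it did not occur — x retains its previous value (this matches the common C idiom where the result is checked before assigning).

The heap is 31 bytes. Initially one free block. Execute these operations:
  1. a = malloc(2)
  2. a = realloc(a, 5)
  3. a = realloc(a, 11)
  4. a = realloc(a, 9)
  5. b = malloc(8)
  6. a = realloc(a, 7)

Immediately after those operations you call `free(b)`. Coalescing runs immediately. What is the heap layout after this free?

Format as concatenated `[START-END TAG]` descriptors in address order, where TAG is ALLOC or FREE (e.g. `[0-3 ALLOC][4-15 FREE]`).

Op 1: a = malloc(2) -> a = 0; heap: [0-1 ALLOC][2-30 FREE]
Op 2: a = realloc(a, 5) -> a = 0; heap: [0-4 ALLOC][5-30 FREE]
Op 3: a = realloc(a, 11) -> a = 0; heap: [0-10 ALLOC][11-30 FREE]
Op 4: a = realloc(a, 9) -> a = 0; heap: [0-8 ALLOC][9-30 FREE]
Op 5: b = malloc(8) -> b = 9; heap: [0-8 ALLOC][9-16 ALLOC][17-30 FREE]
Op 6: a = realloc(a, 7) -> a = 0; heap: [0-6 ALLOC][7-8 FREE][9-16 ALLOC][17-30 FREE]
free(b): b = 9 -> block [9-16 ALLOC]; mark free, coalesce with adjacent free neighbors -> [0-6 ALLOC][7-30 FREE]

Answer: [0-6 ALLOC][7-30 FREE]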